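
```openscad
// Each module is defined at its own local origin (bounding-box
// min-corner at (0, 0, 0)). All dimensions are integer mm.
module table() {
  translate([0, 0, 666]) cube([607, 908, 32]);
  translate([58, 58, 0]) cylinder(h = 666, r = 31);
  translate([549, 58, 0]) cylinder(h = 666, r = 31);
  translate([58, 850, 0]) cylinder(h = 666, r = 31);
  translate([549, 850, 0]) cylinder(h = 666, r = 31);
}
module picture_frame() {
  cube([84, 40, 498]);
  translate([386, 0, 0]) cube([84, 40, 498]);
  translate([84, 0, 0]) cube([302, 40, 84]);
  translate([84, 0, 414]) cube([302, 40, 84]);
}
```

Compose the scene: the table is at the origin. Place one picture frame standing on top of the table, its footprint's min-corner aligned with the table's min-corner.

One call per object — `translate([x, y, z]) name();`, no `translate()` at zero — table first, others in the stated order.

table();
translate([0, 0, 698]) picture_frame();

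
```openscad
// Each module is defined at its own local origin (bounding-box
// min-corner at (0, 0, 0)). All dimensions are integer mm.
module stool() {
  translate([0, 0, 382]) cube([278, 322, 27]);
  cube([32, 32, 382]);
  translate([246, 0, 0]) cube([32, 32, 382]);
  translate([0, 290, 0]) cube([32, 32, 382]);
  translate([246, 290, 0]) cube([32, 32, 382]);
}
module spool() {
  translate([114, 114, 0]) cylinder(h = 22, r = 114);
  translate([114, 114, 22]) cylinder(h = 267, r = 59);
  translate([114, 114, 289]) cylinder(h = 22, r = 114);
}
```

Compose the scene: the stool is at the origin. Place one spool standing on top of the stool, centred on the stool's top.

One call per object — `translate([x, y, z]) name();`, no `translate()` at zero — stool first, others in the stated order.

stool();
translate([25, 47, 409]) spool();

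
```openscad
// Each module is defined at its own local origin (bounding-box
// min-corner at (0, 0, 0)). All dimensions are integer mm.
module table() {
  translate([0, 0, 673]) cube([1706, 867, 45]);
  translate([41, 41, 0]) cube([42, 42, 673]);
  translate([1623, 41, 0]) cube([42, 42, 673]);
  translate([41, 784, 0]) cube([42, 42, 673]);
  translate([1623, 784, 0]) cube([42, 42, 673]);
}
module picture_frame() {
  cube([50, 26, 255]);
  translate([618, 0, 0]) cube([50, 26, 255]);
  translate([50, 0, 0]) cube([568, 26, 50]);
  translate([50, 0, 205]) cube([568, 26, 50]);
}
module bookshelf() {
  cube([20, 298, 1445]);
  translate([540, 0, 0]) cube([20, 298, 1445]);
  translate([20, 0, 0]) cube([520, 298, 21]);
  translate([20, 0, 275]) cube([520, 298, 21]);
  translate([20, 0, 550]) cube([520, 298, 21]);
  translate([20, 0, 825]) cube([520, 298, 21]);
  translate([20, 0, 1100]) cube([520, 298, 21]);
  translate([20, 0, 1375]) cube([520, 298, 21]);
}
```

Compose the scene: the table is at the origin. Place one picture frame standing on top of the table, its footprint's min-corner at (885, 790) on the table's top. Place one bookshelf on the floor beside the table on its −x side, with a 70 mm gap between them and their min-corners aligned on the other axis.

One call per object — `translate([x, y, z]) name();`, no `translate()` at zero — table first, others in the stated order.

table();
translate([885, 790, 718]) picture_frame();
translate([-630, 0, 0]) bookshelf();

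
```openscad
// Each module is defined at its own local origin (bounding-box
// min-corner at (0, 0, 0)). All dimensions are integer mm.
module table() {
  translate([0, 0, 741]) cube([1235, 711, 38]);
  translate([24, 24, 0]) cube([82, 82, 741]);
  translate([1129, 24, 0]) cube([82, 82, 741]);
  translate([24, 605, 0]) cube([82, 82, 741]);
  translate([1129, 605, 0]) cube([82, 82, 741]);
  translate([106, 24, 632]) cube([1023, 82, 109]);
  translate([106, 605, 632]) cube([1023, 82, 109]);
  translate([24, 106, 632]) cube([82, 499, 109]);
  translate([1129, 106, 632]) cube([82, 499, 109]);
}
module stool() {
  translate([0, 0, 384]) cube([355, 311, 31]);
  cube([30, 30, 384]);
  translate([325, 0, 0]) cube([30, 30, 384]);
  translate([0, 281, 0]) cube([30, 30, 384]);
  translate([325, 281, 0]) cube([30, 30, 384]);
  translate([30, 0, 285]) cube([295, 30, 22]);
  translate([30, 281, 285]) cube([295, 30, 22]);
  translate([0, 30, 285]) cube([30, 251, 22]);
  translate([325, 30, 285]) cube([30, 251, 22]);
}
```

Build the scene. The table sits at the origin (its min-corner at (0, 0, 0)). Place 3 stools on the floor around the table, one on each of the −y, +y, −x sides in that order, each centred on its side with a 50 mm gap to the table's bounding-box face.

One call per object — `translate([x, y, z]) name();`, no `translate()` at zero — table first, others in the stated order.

table();
translate([440, -361, 0]) stool();
translate([440, 761, 0]) stool();
translate([-405, 200, 0]) stool();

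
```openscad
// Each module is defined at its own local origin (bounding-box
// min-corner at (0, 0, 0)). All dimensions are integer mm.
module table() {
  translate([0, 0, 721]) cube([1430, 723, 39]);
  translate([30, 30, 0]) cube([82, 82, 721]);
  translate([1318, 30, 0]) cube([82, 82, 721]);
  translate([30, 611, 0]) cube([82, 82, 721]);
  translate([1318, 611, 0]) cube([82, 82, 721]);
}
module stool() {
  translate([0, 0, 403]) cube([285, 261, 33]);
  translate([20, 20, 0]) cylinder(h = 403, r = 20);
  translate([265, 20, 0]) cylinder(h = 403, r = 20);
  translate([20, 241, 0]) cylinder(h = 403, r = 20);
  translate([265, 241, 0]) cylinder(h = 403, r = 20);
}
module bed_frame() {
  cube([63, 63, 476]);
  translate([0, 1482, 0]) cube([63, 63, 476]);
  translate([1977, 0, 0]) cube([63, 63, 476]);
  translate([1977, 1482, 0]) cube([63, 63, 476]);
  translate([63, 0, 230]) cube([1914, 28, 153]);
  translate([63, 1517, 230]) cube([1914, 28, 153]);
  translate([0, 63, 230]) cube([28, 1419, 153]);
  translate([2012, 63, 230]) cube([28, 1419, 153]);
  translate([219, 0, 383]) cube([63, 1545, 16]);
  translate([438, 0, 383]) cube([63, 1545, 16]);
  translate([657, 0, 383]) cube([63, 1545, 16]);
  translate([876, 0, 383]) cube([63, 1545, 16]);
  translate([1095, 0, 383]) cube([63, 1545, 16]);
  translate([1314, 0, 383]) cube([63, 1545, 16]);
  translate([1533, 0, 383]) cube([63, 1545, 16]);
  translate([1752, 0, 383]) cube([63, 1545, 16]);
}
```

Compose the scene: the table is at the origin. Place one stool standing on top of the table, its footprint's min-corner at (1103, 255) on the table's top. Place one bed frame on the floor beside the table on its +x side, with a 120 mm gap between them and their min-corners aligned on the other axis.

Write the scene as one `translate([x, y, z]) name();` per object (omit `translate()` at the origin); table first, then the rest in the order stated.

table();
translate([1103, 255, 760]) stool();
translate([1550, 0, 0]) bed_frame();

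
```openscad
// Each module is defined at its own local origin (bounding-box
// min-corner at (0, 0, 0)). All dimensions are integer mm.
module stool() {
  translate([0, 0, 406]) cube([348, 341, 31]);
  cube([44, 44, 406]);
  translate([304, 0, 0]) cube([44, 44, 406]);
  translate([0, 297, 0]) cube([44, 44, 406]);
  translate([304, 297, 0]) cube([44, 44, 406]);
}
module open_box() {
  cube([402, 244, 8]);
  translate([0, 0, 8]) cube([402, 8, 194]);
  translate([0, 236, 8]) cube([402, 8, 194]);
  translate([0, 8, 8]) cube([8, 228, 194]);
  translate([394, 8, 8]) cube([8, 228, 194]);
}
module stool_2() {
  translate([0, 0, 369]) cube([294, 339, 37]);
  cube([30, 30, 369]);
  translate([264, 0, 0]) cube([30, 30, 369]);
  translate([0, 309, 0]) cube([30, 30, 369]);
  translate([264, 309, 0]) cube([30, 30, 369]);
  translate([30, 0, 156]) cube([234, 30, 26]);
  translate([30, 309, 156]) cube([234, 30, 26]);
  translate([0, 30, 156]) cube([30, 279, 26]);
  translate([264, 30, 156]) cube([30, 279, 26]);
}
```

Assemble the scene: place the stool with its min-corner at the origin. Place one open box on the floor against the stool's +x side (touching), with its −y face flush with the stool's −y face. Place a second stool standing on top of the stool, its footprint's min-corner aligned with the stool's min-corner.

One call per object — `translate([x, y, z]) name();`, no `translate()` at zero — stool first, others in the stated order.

stool();
translate([348, 0, 0]) open_box();
translate([0, 0, 437]) stool_2();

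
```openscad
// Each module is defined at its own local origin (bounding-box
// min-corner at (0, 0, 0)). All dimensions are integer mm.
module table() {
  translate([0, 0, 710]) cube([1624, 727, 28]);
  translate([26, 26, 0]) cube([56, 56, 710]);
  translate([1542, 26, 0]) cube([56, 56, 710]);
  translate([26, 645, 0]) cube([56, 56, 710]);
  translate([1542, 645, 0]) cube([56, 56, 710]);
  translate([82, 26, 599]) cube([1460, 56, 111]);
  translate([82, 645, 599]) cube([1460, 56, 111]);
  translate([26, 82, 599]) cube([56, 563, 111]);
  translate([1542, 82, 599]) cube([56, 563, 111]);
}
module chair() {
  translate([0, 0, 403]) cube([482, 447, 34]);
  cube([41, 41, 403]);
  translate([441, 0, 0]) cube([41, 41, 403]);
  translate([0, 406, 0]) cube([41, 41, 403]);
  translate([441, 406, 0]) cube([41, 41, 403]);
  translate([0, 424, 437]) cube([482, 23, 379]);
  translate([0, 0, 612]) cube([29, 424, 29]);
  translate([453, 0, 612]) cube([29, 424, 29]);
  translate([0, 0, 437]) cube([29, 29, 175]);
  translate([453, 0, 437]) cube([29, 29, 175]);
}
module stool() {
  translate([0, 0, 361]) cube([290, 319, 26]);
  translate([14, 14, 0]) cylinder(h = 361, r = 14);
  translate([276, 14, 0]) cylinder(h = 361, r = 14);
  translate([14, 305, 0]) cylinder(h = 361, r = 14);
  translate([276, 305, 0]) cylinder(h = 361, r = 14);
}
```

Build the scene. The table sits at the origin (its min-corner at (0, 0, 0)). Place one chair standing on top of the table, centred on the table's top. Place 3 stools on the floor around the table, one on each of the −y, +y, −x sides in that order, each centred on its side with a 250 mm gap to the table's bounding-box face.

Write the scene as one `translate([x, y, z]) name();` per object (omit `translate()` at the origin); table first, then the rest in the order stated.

table();
translate([571, 140, 738]) chair();
translate([667, -569, 0]) stool();
translate([667, 977, 0]) stool();
translate([-540, 204, 0]) stool();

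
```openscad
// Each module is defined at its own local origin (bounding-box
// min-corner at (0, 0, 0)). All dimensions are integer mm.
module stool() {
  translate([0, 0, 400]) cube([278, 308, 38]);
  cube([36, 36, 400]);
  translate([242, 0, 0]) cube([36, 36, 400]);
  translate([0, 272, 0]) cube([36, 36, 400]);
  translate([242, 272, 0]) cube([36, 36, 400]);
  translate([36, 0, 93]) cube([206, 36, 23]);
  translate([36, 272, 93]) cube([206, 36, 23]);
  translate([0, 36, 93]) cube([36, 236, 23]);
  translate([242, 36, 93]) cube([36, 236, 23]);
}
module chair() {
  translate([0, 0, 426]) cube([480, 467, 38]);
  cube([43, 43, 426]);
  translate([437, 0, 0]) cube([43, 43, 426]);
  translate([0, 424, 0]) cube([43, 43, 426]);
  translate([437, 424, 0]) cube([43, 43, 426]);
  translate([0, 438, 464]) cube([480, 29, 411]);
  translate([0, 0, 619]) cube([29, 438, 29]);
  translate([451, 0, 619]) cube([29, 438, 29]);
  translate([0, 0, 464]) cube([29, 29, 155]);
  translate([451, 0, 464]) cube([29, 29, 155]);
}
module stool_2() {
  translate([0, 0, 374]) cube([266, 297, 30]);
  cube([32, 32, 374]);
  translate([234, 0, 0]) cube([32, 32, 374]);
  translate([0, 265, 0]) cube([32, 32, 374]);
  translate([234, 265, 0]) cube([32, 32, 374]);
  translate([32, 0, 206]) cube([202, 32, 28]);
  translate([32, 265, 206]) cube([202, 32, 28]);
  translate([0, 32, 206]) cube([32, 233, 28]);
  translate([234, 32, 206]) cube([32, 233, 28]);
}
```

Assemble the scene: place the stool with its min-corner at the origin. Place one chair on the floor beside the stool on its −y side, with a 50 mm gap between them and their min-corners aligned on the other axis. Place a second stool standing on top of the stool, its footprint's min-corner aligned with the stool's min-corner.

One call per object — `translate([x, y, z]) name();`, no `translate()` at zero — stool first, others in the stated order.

stool();
translate([0, -517, 0]) chair();
translate([0, 0, 438]) stool_2();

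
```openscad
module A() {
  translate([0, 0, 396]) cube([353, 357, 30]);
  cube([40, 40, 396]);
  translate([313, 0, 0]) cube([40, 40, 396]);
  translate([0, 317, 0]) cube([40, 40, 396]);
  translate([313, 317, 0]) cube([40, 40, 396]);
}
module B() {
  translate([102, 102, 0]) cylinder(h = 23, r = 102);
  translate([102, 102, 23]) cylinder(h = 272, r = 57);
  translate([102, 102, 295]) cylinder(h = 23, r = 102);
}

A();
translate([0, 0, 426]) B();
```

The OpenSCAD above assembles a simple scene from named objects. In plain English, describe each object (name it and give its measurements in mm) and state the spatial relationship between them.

A is a four-legged stool. The seat is a 353×357×30 mm slab whose top surface is at z = 426 mm; four square legs, each 40×40 mm in cross-section, run from the floor (z = 0) to the underside of the seat, each flush with a corner of the seat.

B is a spool: two coaxial disc flanges of radius 102 mm and thickness 23 mm, joined by a core cylinder of radius 57 mm and height 272 mm. The lower flange rests on z = 0 and the three cylinders share a vertical axis.

The spool is on top of the stool.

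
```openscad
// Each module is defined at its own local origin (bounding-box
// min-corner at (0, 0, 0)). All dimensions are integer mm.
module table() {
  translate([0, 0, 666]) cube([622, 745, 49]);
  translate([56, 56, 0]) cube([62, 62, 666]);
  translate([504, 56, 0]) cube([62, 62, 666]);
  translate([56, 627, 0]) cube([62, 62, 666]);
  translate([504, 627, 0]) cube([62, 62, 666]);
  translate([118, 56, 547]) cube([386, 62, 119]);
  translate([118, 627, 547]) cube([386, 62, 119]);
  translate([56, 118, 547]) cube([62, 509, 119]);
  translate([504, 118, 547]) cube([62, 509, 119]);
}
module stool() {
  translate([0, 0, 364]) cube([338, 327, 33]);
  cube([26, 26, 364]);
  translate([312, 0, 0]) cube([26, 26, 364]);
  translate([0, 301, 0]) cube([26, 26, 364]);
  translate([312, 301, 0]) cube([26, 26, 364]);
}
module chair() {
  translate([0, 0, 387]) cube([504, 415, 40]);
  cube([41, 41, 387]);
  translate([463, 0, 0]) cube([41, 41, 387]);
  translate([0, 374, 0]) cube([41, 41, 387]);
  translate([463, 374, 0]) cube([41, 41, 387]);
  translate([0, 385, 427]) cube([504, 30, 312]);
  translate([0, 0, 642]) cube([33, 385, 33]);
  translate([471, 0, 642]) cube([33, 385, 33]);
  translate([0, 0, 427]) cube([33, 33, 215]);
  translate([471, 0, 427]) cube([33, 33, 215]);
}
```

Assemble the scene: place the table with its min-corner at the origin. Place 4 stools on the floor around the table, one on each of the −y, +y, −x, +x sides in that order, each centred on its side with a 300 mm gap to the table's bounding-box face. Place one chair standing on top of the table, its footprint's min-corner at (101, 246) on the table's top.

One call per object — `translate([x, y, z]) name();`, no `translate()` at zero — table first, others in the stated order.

table();
translate([142, -627, 0]) stool();
translate([142, 1045, 0]) stool();
translate([-638, 209, 0]) stool();
translate([922, 209, 0]) stool();
translate([101, 246, 715]) chair();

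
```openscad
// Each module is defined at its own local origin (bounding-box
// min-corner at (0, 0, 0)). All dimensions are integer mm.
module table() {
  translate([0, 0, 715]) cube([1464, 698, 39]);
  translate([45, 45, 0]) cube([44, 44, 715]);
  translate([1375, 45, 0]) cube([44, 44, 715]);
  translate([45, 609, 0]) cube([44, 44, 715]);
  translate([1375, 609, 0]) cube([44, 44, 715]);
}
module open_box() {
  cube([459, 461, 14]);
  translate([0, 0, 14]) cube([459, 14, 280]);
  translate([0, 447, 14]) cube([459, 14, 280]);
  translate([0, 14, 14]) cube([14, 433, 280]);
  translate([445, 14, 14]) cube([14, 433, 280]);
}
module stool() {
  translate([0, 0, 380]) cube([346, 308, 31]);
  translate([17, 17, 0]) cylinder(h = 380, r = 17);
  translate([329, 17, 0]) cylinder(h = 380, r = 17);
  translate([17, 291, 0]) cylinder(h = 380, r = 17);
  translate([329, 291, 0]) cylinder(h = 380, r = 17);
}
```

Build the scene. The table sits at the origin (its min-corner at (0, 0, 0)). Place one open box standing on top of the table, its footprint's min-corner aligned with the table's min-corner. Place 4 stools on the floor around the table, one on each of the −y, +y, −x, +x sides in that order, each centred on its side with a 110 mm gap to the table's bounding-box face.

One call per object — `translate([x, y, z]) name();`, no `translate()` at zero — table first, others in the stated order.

table();
translate([0, 0, 754]) open_box();
translate([559, -418, 0]) stool();
translate([559, 808, 0]) stool();
translate([-456, 195, 0]) stool();
translate([1574, 195, 0]) stool();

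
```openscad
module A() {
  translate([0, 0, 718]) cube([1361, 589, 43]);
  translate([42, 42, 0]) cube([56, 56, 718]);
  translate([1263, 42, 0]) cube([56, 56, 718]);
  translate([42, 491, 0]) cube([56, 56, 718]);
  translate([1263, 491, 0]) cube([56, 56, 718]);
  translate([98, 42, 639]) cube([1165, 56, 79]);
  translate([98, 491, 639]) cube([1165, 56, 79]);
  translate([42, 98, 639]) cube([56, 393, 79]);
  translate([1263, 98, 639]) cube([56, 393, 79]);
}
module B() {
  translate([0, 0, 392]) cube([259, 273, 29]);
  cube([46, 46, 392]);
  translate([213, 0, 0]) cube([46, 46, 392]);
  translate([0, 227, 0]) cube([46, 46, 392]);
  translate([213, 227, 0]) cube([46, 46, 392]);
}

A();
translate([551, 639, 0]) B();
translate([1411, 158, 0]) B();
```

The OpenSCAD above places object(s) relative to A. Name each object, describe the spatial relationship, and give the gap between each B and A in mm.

Each stool's nearest face is 50 mm from the table's bounding box.

A is a table. B is a stool. Two stools sit around the table at the +y, +x sides. The gap between each stool and the table is 50 mm.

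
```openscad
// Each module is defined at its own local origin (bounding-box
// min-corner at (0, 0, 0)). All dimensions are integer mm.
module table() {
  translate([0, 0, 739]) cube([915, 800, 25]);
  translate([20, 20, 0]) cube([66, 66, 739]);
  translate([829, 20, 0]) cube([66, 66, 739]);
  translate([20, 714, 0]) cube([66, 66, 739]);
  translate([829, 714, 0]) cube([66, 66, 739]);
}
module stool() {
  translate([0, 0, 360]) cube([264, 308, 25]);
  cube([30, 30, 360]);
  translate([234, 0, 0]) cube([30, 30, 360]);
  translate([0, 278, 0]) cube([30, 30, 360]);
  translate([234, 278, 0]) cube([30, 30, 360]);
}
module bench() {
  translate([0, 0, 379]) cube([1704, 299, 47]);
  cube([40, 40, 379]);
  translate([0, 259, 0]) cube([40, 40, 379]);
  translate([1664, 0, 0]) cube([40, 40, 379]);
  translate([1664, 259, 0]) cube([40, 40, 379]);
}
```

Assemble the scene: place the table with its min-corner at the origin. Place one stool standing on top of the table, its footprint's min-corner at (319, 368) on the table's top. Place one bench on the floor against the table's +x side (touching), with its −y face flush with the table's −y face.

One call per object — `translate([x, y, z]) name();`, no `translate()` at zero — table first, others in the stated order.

table();
translate([319, 368, 764]) stool();
translate([915, 0, 0]) bench();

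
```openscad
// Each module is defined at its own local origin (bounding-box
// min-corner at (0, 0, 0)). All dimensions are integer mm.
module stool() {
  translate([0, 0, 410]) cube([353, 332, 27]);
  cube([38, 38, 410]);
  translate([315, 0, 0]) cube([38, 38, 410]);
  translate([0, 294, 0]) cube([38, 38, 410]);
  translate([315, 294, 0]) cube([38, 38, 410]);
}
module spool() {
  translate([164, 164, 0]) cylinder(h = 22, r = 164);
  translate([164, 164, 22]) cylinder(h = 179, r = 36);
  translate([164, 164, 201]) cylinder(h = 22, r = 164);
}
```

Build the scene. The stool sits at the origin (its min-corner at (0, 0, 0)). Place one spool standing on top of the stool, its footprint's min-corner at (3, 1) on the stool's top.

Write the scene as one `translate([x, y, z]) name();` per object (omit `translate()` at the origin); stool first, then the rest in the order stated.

stool();
translate([3, 1, 437]) spool();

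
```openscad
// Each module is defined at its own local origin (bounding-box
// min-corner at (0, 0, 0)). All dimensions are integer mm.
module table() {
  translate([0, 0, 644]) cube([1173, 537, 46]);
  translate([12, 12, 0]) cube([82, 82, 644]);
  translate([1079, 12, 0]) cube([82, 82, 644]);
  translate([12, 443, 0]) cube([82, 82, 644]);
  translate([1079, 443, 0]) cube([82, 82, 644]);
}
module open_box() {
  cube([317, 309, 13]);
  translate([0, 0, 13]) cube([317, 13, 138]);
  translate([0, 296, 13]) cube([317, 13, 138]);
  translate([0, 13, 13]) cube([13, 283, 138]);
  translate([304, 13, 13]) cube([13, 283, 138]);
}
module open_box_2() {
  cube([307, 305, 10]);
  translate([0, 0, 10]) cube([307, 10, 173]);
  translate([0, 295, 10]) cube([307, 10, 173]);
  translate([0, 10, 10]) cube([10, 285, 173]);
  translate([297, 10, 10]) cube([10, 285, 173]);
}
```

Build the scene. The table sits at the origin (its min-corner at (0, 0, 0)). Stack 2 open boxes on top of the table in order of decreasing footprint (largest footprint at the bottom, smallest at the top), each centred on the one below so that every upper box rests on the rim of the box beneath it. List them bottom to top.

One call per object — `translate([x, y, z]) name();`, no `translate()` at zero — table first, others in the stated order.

table();
translate([428, 114, 690]) open_box();
translate([433, 116, 841]) open_box_2();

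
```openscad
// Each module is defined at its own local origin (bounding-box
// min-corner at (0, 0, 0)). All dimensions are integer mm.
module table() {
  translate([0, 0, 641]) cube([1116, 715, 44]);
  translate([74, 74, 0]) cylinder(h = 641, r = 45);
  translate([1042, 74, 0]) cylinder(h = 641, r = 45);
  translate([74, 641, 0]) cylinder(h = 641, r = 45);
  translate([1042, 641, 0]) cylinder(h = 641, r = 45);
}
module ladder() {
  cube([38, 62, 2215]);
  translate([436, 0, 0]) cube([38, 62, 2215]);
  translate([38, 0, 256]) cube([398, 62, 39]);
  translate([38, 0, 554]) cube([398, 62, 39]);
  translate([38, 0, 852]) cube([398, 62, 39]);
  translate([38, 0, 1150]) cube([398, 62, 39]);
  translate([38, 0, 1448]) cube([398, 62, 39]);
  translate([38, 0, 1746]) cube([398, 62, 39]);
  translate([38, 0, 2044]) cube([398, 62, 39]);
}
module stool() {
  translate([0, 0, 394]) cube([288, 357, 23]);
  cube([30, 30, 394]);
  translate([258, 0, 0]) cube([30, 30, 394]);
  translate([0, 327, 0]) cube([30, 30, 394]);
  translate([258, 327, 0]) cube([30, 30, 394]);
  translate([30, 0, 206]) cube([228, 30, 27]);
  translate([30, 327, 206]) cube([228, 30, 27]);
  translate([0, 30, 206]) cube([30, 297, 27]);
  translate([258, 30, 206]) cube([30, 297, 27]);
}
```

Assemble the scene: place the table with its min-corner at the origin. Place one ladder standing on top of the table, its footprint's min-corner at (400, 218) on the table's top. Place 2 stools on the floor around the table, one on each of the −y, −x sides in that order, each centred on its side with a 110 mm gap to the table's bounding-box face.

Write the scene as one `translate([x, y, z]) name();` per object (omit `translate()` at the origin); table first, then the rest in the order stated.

table();
translate([400, 218, 685]) ladder();
translate([414, -467, 0]) stool();
translate([-398, 179, 0]) stool();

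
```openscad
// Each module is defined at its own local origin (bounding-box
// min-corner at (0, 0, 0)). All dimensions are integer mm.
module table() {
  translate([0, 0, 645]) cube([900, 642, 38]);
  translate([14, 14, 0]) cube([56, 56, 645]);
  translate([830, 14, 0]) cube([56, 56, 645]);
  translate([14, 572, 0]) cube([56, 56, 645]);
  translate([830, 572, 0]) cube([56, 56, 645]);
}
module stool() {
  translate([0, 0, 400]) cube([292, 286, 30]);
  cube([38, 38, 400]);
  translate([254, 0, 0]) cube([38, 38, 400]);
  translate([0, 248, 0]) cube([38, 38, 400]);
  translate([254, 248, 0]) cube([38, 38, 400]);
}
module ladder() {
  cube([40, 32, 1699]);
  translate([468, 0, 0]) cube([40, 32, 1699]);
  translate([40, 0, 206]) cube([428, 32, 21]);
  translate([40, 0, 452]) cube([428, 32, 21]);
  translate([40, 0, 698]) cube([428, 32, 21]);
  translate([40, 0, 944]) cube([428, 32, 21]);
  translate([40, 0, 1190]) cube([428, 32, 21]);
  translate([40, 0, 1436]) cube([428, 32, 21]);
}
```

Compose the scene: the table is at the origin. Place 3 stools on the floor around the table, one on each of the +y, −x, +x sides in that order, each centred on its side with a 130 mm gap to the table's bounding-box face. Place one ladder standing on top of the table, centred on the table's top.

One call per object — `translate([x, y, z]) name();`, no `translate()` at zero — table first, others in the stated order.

table();
translate([304, 772, 0]) stool();
translate([-422, 178, 0]) stool();
translate([1030, 178, 0]) stool();
translate([196, 305, 683]) ladder();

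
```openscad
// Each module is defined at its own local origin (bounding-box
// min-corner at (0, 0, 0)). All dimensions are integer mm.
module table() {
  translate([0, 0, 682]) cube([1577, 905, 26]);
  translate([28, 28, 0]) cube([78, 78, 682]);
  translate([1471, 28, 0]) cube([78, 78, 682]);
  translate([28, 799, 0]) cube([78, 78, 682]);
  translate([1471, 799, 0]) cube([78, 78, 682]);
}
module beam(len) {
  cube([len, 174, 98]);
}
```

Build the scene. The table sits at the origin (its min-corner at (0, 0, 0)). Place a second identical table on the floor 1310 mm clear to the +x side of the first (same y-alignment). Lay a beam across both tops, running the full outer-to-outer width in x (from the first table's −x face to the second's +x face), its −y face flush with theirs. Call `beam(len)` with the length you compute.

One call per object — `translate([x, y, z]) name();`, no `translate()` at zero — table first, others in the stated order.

table();
translate([2887, 0, 0]) table();
translate([0, 0, 708]) beam(4464);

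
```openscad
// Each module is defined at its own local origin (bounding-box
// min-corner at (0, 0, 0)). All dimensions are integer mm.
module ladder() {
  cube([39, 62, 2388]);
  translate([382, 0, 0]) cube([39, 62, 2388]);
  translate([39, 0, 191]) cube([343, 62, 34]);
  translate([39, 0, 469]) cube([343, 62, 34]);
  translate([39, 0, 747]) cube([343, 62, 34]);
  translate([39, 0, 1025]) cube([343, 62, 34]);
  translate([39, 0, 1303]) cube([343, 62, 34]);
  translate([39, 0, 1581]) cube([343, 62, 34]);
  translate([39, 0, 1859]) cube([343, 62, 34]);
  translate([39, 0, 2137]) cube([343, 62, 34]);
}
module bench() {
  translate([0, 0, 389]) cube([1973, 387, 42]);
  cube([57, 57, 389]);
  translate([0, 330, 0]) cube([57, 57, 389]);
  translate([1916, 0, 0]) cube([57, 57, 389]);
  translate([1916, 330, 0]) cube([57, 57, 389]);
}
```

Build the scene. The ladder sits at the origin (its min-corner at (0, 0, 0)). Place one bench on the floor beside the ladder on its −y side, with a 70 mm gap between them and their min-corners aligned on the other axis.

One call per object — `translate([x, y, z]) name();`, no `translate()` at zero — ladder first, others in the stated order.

ladder();
translate([0, -457, 0]) bench();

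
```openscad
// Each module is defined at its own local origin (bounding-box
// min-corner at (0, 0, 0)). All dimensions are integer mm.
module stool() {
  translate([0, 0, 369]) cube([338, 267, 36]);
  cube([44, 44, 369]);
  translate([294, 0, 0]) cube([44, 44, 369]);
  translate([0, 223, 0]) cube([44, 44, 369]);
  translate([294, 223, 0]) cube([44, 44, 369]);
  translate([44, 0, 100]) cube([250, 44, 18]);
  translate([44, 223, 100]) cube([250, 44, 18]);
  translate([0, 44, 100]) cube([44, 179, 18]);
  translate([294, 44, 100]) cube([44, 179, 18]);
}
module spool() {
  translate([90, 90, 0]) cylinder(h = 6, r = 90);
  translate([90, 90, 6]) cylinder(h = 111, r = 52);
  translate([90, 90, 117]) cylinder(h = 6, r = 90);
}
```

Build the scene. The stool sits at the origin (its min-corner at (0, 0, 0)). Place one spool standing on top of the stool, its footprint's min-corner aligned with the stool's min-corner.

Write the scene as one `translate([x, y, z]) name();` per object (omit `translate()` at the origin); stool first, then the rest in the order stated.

stool();
translate([0, 0, 405]) spool();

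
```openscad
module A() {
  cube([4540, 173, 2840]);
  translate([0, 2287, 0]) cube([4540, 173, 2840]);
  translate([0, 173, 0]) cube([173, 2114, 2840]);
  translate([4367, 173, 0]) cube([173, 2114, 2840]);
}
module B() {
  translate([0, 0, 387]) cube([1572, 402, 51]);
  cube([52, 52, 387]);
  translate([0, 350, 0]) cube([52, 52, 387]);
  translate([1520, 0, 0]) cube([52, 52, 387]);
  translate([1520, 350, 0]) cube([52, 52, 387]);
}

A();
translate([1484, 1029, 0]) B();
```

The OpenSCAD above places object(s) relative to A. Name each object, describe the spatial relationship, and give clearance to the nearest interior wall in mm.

A is a house frame. B is a bench. The bench sits inside the house frame, centred. The clearance to the nearest interior wall is 856 mm.

Clearances: x = 1311, y = 856; minimum 856 mm.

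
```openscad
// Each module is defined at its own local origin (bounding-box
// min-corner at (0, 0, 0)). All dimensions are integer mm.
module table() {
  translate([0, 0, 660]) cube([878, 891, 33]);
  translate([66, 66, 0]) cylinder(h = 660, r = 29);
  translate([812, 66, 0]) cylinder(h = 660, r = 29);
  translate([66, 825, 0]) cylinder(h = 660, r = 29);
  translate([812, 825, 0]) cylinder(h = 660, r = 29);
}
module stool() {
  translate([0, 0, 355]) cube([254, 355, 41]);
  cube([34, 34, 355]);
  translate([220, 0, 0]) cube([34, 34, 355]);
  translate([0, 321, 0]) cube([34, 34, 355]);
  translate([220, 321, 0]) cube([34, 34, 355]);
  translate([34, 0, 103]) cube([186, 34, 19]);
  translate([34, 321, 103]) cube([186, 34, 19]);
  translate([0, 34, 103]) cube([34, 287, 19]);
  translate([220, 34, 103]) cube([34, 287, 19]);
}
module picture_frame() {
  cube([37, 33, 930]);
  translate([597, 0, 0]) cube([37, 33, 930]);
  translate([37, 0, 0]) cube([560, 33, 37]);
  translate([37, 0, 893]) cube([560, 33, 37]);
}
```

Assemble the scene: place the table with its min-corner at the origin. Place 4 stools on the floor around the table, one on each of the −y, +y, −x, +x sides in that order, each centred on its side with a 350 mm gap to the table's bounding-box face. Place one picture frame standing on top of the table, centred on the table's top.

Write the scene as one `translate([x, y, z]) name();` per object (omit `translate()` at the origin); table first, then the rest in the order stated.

table();
translate([312, -705, 0]) stool();
translate([312, 1241, 0]) stool();
translate([-604, 268, 0]) stool();
translate([1228, 268, 0]) stool();
translate([122, 429, 693]) picture_frame();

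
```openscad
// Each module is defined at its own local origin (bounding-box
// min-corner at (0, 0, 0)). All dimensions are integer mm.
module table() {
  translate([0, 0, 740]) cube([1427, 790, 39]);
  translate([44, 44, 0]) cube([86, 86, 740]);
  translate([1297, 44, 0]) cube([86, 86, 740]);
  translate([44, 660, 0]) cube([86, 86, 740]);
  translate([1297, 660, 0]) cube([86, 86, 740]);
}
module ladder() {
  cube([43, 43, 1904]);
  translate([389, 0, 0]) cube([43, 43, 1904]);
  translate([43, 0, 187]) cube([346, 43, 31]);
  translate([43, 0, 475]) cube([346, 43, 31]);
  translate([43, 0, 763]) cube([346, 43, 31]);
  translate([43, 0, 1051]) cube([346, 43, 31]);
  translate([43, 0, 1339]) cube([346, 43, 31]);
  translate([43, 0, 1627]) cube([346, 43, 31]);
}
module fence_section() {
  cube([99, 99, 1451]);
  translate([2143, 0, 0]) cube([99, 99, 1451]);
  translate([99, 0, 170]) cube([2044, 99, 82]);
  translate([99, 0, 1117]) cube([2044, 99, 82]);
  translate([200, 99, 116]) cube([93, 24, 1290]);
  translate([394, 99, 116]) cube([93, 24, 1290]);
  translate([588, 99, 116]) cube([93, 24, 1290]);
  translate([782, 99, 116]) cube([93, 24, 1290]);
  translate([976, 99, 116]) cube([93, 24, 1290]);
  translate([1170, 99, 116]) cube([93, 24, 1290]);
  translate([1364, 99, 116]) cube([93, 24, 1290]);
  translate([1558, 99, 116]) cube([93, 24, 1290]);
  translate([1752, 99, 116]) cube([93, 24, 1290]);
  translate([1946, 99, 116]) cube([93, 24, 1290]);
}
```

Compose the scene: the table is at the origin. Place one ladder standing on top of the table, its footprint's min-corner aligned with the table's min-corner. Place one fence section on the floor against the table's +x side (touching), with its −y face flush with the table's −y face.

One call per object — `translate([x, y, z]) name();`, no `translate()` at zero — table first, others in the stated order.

table();
translate([0, 0, 779]) ladder();
translate([1427, 0, 0]) fence_section();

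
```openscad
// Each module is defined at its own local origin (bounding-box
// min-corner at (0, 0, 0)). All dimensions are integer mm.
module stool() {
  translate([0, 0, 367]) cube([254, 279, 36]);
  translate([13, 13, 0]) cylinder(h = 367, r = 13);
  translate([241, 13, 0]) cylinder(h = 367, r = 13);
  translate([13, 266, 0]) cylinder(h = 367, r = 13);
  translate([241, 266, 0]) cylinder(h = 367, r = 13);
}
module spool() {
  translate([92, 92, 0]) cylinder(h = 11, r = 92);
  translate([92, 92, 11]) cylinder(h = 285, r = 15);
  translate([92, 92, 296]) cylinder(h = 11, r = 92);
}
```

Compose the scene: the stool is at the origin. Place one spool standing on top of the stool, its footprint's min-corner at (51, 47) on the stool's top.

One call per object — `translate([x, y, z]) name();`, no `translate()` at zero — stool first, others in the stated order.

stool();
translate([51, 47, 403]) spool();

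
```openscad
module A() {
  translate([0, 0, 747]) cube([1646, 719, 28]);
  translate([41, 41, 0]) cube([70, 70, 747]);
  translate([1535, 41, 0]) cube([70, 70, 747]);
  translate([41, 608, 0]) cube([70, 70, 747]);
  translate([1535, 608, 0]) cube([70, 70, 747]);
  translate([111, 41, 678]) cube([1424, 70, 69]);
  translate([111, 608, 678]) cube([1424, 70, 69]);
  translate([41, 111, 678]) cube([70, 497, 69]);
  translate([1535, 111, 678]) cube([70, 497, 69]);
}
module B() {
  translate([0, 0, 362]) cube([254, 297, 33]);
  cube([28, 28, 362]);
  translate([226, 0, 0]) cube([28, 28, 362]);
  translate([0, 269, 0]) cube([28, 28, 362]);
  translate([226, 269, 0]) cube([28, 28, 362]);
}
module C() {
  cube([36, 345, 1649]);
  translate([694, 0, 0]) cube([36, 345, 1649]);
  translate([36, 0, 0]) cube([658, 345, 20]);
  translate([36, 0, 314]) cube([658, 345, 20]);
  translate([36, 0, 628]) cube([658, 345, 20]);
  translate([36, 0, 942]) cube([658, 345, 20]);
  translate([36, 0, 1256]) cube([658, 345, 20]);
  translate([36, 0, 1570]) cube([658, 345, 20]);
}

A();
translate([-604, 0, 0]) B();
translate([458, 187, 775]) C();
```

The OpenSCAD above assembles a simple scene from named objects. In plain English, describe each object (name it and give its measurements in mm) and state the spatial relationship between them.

A is a table with a 1646×719 mm rectangular top, 28 mm thick, top surface at z = 775 mm, supported by four 70×70 mm square legs, each inset 41 mm from the nearest pair of top edges, running from the floor. Four apron rails, 70 mm thick and 69 mm tall, run between adjacent legs with their top edges flush with the underside of the top and their outer faces flush with the legs' outer faces.

B is a four-legged stool. The seat is 254×297 mm, 33 mm thick, top at z = 395 mm. It stands on four square legs, each 28×28 mm in cross-section, from z = 0 to the seat underside, each flush with a corner of the seat.

C is an open bookshelf. Two side panels, each 36 mm thick, 345 mm deep and 1649 mm tall, stand 730 mm apart (outside-to-outside). Between them sit 6 shelves, each 20 mm thick and 345 mm deep, spanning the full gap between the sides. The bottom shelf rests on the floor (its underside at z = 0) and the clear gap between one shelf's top and the next shelf's underside is 294 mm.

The stool is on the floor beside the table on its −x side. The bookshelf is on top of the table, centred.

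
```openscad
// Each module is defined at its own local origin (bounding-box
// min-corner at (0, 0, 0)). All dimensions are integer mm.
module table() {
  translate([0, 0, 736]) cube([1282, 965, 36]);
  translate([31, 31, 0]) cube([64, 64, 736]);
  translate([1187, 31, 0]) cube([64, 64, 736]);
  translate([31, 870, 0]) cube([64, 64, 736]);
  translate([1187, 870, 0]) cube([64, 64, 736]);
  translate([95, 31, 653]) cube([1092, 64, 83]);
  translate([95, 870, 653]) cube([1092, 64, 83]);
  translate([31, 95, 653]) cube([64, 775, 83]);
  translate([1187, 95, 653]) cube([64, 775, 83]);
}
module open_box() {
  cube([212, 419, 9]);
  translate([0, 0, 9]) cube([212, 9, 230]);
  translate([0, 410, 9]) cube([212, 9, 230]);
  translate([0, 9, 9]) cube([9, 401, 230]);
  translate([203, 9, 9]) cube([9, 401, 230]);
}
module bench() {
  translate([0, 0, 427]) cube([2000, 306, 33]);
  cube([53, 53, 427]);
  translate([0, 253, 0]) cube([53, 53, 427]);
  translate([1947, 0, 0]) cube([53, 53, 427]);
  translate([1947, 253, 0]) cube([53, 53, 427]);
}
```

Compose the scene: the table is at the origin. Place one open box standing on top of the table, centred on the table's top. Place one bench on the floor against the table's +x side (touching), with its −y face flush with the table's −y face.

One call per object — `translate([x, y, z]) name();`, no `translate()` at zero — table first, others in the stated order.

table();
translate([535, 273, 772]) open_box();
translate([1282, 0, 0]) bench();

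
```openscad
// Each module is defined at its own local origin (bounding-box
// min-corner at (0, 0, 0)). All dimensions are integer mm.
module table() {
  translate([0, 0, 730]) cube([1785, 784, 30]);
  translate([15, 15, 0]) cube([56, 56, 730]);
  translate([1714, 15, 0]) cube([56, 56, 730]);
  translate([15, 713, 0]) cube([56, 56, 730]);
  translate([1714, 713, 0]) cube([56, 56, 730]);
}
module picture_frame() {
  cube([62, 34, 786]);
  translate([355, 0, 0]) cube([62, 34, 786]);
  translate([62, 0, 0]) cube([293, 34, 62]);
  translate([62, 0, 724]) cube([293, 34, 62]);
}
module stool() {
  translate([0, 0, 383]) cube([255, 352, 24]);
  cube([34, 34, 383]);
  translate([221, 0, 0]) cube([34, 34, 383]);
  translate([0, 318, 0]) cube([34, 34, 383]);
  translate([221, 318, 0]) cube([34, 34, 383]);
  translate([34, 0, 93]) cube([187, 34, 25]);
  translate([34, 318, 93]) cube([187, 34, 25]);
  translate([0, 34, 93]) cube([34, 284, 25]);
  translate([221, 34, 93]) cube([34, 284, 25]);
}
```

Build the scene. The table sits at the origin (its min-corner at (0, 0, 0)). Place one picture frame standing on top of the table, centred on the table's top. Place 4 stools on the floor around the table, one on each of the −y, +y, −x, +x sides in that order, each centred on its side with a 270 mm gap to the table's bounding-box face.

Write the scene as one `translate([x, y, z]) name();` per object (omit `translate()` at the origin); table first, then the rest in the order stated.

table();
translate([684, 375, 760]) picture_frame();
translate([765, -622, 0]) stool();
translate([765, 1054, 0]) stool();
translate([-525, 216, 0]) stool();
translate([2055, 216, 0]) stool();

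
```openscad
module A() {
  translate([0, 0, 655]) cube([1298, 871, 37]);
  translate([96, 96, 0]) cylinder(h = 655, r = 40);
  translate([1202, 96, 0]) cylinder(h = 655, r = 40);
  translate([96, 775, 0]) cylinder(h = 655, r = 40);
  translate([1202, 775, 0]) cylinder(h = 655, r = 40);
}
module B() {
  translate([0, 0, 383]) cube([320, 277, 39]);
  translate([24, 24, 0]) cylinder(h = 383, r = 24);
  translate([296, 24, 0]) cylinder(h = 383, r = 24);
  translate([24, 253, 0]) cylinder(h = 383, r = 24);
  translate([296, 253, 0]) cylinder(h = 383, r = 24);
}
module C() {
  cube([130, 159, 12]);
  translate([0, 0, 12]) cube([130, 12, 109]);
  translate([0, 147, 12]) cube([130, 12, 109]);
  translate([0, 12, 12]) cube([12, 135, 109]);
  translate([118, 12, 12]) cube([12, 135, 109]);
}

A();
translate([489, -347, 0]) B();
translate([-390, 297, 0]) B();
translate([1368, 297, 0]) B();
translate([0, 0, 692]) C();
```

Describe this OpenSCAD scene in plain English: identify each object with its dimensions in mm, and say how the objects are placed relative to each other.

A is a table with a 1298×871 mm rectangular top, 37 mm thick, top surface at z = 692 mm, supported by four round legs of 80 mm diameter, each leg's bounding box inset 56 mm from the nearest pair of top edges, running from the floor.

B is a four-legged stool. The seat is 320×277 mm, 39 mm thick, top at z = 422 mm. It stands on four round legs, each 48 mm in diameter, from z = 0 to the seat underside, each leg's axis is inset half a diameter from the nearest pair of seat edges (so the leg's bounding box is flush with the corner).

C is an open storage box with external size 130×159×121 mm and wall thickness 12 mm (the base is also 12 mm thick). The base covers the whole footprint; the four walls stand on the base, with the y-facing walls full-width and the x-facing walls fitting between their inner faces.

Three stools sit around the table at the −y, −x, +x sides. The open box is on top of the table.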